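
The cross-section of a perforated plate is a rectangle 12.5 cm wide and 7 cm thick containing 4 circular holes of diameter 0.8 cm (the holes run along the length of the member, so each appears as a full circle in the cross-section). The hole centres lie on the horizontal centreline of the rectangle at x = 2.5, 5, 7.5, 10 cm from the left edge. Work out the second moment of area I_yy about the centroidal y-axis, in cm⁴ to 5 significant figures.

I_yy ≈ 1123.5 cm⁴

Treat the section as a set of non-overlapping primitives; coordinates are from the bounding-box lower-left.
Plate: 12.5 × 7, A = 87.5 cm², x = 6.25 cm, Ī = 1139.323 cm⁴.
Hole 1 (subtracted): ⌀0.8, A = 0.5026548 cm², x = 2.5 cm, Ī = 0.02010619 cm⁴.
Hole 2 (subtracted): ⌀0.8, A = 0.5026548 cm², x = 5 cm, Ī = 0.02010619 cm⁴.
Hole 3 (subtracted): ⌀0.8, A = 0.5026548 cm², x = 7.5 cm, Ī = 0.02010619 cm⁴.
Hole 4 (subtracted): ⌀0.8, A = 0.5026548 cm², x = 10 cm, Ī = 0.02010619 cm⁴.
By symmetry the centroid is at mid-width, x̄ = 6.25 cm.
Transfer each piece to the centroidal y-axis using Ī + A·d² with d = x − 6.25:
  plate: d = 0 cm → contributes +1139.323 cm⁴
  hole 1: d = -3.75 cm → contributes −7.08869 cm⁴
  hole 2: d = -1.25 cm → contributes −0.8055044 cm⁴
  hole 3: d = 1.25 cm → contributes −0.8055044 cm⁴
  hole 4: d = 3.75 cm → contributes −7.08869 cm⁴
Total I = 1123.535 cm⁴.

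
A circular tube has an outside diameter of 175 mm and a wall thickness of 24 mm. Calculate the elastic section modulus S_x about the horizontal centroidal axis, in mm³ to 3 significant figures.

S_x ≈ 3.80 × 10⁵ mm³

Split into non-overlapping primitives; take the origin at the lower-left of the bounding box.
Outer circle: ⌀175, A = 24 053 mm², y = 87.5 mm, Ī = 46 038 598 mm⁴.
Bore (subtracted): ⌀127, A = 12 668 mm², y = 87.5 mm, Ī = 12 769 820 mm⁴.
By symmetry the centroid is at mid-height, ȳ = 87.5 mm.
All pieces are centred on the horizontal centroidal axis, so I = ΣĪ (holes subtracted) = 33 268 778 mm⁴.
Extreme fibre distance c = 87.5 mm; S = I/c = 380 215 mm³.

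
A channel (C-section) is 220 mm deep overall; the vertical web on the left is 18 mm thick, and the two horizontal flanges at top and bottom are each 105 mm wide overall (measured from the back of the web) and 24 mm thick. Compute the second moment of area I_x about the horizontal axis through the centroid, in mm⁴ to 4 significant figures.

Split into non-overlapping primitives; take the origin at the lower-left of the bounding box.
Web: 18 × 220, A = 3 960 mm², y = 110 mm, Ī = 15 972 000 mm⁴.
Top flange (beyond web): 87 × 24, A = 2 088 mm², y = 208 mm, Ī = 100 224 mm⁴.
Bottom flange (beyond web): 87 × 24, A = 2 088 mm², y = 12 mm, Ī = 100 224 mm⁴.
By symmetry the centroid is at mid-height, ȳ = 110 mm.
Transfer each piece to the horizontal axis through the centroid using Ī + A·d² with d = y − 110:
  web: d = 0 mm → contributes +15 972 000 mm⁴
  top flange (beyond web): d = 98 mm → contributes +20 153 376 mm⁴
  bottom flange (beyond web): d = -98 mm → contributes +20 153 376 mm⁴
Total I = 56 278 752 mm⁴.

I_x ≈ 5.628 × 10⁷ mm⁴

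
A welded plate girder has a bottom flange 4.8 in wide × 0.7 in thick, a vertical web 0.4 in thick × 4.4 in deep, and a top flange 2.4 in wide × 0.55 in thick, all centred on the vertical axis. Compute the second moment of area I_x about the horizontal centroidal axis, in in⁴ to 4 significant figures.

Decompose the section into non-overlapping parts with the origin at the bottom-left of its bounding rectangle.
Bottom plate: 4.8 × 0.7, A = 3.36 in², y = 0.35 in, Ī = 0.1372 in⁴.
Web plate: 0.4 × 4.4, A = 1.76 in², y = 2.9 in, Ī = 2.83947 in⁴.
Top plate: 2.4 × 0.55, A = 1.32 in², y = 5.375 in, Ī = 0.033275 in⁴.
Centroid: ȳ = ΣA·y / ΣA = 2.07686 in.
Transfer each piece to the horizontal centroidal axis using Ī + A·d² with d = y − 2.07686:
  bottom plate: d = -1.72686 in → contributes +10.1569 in⁴
  web plate: d = 0.823137 in → contributes +4.03196 in⁴
  top plate: d = 3.29814 in → contributes +14.3918 in⁴
Total I = 28.5807 in⁴.

I_x ≈ 28.58 in⁴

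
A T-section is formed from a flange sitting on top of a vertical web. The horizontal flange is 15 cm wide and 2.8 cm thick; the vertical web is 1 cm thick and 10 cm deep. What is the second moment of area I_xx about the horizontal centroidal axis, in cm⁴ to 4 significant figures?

Treat the section as a set of non-overlapping primitives; coordinates are from the bounding-box lower-left.
Flange: 15 × 2.8, A = 42 cm², y = 11.4 cm, Ī = 27.44 cm⁴.
Web: 1 × 10, A = 10 cm², y = 5 cm, Ī = 83.3333 cm⁴.
Centroid: ȳ = ΣA·y / ΣA = 10.1692 cm.
Transfer each piece to the horizontal centroidal axis using Ī + A·d² with d = y − 10.1692:
  flange: d = 1.23077 cm → contributes +91.0613 cm⁴
  web: d = -5.16923 cm → contributes +350.543 cm⁴
Total I = 441.604 cm⁴.

I_xx ≈ 441.6 cm⁴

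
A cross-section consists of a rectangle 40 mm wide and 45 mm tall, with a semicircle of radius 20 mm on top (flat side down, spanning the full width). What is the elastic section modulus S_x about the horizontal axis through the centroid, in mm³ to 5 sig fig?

S_x ≈ 2.2289 × 10⁴ mm³

Treat the section as a set of non-overlapping primitives; coordinates are from the bounding-box lower-left.
Rectangular body: 40 × 45, A = 1 800 mm², y = 22.5 mm, Ī = 303 750 mm⁴.
Semicircular cap: semicircle r = 20, A = 628.3185 mm², y = 53.48826 mm, Ī = 17561.11 mm⁴.
Centroid: ȳ = ΣA·y / ΣA = 30.5181 mm.
Transfer each piece to the horizontal axis through the centroid using Ī + A·d² with d = y − 30.5181:
  rectangular body: d = -8.0181 mm → contributes +419471.9 mm⁴
  semicircular cap: d = 22.97016 mm → contributes +349079.8 mm⁴
Total I = 768551.7 mm⁴.
Extreme fibre distance c = 34.4819 mm; S = I/c = 22288.55 mm³.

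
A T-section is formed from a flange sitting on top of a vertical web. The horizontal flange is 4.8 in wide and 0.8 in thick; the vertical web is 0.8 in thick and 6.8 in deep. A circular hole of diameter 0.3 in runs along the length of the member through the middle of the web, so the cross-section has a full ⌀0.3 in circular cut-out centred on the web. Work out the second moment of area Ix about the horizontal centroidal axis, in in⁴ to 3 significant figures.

Break the section into simple shapes (no overlaps), measuring from the bottom-left corner of the bounding box.
Flange: 4.8 × 0.8, A = 3.84 in², y = 7.2 in, Ī = 0.2048 in⁴.
Web: 0.8 × 6.8, A = 5.44 in², y = 3.4 in, Ī = 20.962 in⁴.
Hole (subtracted): ⌀0.3, A = 0.070686 in², y = 3.4 in, Ī = 0.00039761 in⁴.
Centroid: ȳ = ΣA·y / ΣA = 4.9845 in.
Transfer each piece to the horizontal centroidal axis using Ī + A·d² with d = y − 4.9845:
  flange: d = 2.2155 in → contributes +19.054 in⁴
  web: d = -1.5845 in → contributes +34.62 in⁴
  hole: d = -1.5845 in → contributes −0.17786 in⁴
Total I = 53.495 in⁴.

Ix ≈ 53.5 in⁴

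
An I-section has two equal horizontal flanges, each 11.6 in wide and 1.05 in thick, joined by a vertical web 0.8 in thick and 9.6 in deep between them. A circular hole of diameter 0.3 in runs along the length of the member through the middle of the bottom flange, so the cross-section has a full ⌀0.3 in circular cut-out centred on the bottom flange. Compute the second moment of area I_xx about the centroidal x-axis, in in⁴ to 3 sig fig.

I_xx ≈ 750 in⁴

Break the section into simple shapes (no overlaps), measuring from the bottom-left corner of the bounding box.
Bottom flange: 11.6 × 1.05, A = 12.18 in², y = 0.525 in, Ī = 1.119 in⁴.
Web: 0.8 × 9.6, A = 7.68 in², y = 5.85 in, Ī = 58.982 in⁴.
Top flange: 11.6 × 1.05, A = 12.18 in², y = 11.175 in, Ī = 1.119 in⁴.
Hole (subtracted): ⌀0.3, A = 0.070686 in², y = 0.525 in, Ī = 0.00039761 in⁴.
Centroid: ȳ = ΣA·y / ΣA = 5.8618 in.
Transfer each piece to the centroidal x-axis using Ī + A·d² with d = y − 5.8618:
  bottom flange: d = -5.3368 in → contributes +348.02 in⁴
  web: d = -0.011774 in → contributes +58.983 in⁴
  top flange: d = 5.3132 in → contributes +344.96 in⁴
  hole: d = -5.3368 in → contributes −2.0136 in⁴
Total I = 749.95 in⁴.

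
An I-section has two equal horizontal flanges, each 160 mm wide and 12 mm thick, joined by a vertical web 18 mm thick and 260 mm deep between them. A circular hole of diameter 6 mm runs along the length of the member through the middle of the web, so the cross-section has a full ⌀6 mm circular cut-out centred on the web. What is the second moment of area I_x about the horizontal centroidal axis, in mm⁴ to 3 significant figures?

Decompose the section into non-overlapping parts with the origin at the bottom-left of its bounding rectangle.
Bottom flange: 160 × 12, A = 1 920 mm², y = 6 mm, Ī = 23 040 mm⁴.
Web: 18 × 260, A = 4 680 mm², y = 142 mm, Ī = 26 364 000 mm⁴.
Top flange: 160 × 12, A = 1 920 mm², y = 278 mm, Ī = 23 040 mm⁴.
Hole (subtracted): ⌀6, A = 28.274 mm², y = 142 mm, Ī = 63.617 mm⁴.
By symmetry the centroid is at mid-height, ȳ = 142 mm.
Transfer each piece to the horizontal centroidal axis using Ī + A·d² with d = y − 142:
  bottom flange: d = -136 mm → contributes +35 535 360 mm⁴
  web: d = 0 mm → contributes +26 364 000 mm⁴
  top flange: d = 136 mm → contributes +35 535 360 mm⁴
  hole: d = 0 mm → contributes −63.617 mm⁴
Total I = 97 434 656 mm⁴.

I_x ≈ 9.74 × 10⁷ mm⁴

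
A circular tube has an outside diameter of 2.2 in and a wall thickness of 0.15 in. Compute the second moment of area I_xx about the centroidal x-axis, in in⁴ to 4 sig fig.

Split into non-overlapping primitives; take the origin at the lower-left of the bounding box.
Outer circle: ⌀2.2, A = 3.80133 in², y = 1.1 in, Ī = 1.1499 in⁴.
Bore (subtracted): ⌀1.9, A = 2.83529 in², y = 1.1 in, Ī = 0.639712 in⁴.
By symmetry the centroid is at mid-height, ȳ = 1.1 in.
All pieces are centred on the centroidal x-axis, so I = ΣĪ (holes subtracted) = 0.51019 in⁴.

I_xx ≈ 0.5102 in⁴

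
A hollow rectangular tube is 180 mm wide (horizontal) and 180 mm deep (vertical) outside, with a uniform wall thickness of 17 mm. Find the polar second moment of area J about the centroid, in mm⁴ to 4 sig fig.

Break the section into simple shapes (no overlaps), measuring from the bottom-left corner of the bounding box.
Outer rectangle: 180 × 180, A = 32 400 mm², y = 90 mm, Ī = 87 480 000 mm⁴.
Inner void (subtracted): 146 × 146, A = 21 316 mm², y = 90 mm, Ī = 37 864 321 mm⁴.
By symmetry the centroid is at mid-height, ȳ = 90 mm.
All pieces are centred on the centroidal x-axis, so I = ΣĪ (holes subtracted) = 49 615 679 mm⁴.
Repeating about the centroidal y-axis gives I_y = 49 615 679 mm⁴.
Polar second moment: J = I_x + I_y = 99 231 357 mm⁴.

J ≈ 9.923 × 10⁷ mm⁴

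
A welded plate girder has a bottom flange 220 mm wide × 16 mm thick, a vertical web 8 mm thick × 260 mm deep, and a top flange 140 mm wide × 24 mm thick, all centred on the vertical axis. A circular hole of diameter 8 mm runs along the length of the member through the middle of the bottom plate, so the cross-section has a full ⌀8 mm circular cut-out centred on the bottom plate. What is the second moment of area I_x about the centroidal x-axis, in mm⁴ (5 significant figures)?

I_x ≈ 1.4578 × 10⁸ mm⁴

Treat the section as a set of non-overlapping primitives; coordinates are from the bounding-box lower-left.
Bottom plate: 220 × 16, A = 3 520 mm², y = 8 mm, Ī = 75093.33 mm⁴.
Web plate: 8 × 260, A = 2 080 mm², y = 146 mm, Ī = 11 717 333 mm⁴.
Top plate: 140 × 24, A = 3 360 mm², y = 288 mm, Ī = 161 280 mm⁴.
Hole (subtracted): ⌀8, A = 50.26548 mm², y = 8 mm, Ī = 201.0619 mm⁴.
Centroid: ȳ = ΣA·y / ΣA = 145.8088 mm.
Transfer each piece to the centroidal x-axis using Ī + A·d² with d = y − 145.8088:
  bottom plate: d = -137.8088 mm → contributes +66 924 367 mm⁴
  web plate: d = 0.19118 mm → contributes +11 717 409 mm⁴
  top plate: d = 142.1912 mm → contributes +68 094 874 mm⁴
  hole: d = -137.8088 mm → contributes −954806.5 mm⁴
Total I = 145 781 844 mm⁴.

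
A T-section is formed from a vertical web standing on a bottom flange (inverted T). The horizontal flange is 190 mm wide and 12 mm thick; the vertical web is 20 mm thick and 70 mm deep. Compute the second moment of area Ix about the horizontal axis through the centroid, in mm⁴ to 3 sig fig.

Decompose the section into non-overlapping parts with the origin at the bottom-left of its bounding rectangle.
Flange: 190 × 12, A = 2 280 mm², y = 6 mm, Ī = 27 360 mm⁴.
Web: 20 × 70, A = 1 400 mm², y = 47 mm, Ī = 571 667 mm⁴.
Centroid: ȳ = ΣA·y / ΣA = 21.598 mm.
Transfer each piece to the horizontal axis through the centroid using Ī + A·d² with d = y − 21.598:
  flange: d = -15.598 mm → contributes +582 066 mm⁴
  web: d = 25.402 mm → contributes +1 475 045 mm⁴
Total I = 2 057 111 mm⁴.

Ix ≈ 2.06 × 10⁶ mm⁴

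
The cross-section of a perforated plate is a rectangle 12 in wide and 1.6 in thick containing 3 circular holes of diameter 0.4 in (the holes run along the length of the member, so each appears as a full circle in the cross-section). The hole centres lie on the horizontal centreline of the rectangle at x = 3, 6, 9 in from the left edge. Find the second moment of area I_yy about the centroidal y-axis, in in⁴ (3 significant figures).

I_yy ≈ 228 in⁴

Decompose the section into non-overlapping parts with the origin at the bottom-left of its bounding rectangle.
Plate: 12 × 1.6, A = 19.2 in², x = 6 in, Ī = 230.4 in⁴.
Hole 1 (subtracted): ⌀0.4, A = 0.12566 in², x = 3 in, Ī = 0.0012566 in⁴.
Hole 2 (subtracted): ⌀0.4, A = 0.12566 in², x = 6 in, Ī = 0.0012566 in⁴.
Hole 3 (subtracted): ⌀0.4, A = 0.12566 in², x = 9 in, Ī = 0.0012566 in⁴.
By symmetry the centroid is at mid-width, x̄ = 6 in.
Transfer each piece to the centroidal y-axis using Ī + A·d² with d = x − 6:
  plate: d = 0 in → contributes +230.4 in⁴
  hole 1: d = -3 in → contributes −1.1322 in⁴
  hole 2: d = 0 in → contributes −0.0012566 in⁴
  hole 3: d = 3 in → contributes −1.1322 in⁴
Total I = 228.13 in⁴.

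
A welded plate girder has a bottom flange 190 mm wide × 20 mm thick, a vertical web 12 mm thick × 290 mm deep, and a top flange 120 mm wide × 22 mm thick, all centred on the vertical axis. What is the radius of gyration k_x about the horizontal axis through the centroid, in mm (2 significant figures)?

k_x ≈ 130 mm

Decompose the section into non-overlapping parts with the origin at the bottom-left of its bounding rectangle.
Bottom plate: 190 × 20, A = 3 800 mm², y = 10 mm, Ī = 126 667 mm⁴.
Web plate: 12 × 290, A = 3 480 mm², y = 165 mm, Ī = 24 389 000 mm⁴.
Top plate: 120 × 22, A = 2 640 mm², y = 321 mm, Ī = 106 480 mm⁴.
Centroid: ȳ = ΣA·y / ΣA = 147.1 mm.
Transfer each piece to the horizontal axis through the centroid using Ī + A·d² with d = y − 147.1:
  bottom plate: d = -137.1 mm → contributes +71 595 886 mm⁴
  web plate: d = 17.86 mm → contributes +25 498 909 mm⁴
  top plate: d = 173.9 mm → contributes +79 905 515 mm⁴
Total I = 177 000 309 mm⁴.
Radius of gyration: k = √(I/A) = √(177 000 309 / 9 920) = 133.6 mm.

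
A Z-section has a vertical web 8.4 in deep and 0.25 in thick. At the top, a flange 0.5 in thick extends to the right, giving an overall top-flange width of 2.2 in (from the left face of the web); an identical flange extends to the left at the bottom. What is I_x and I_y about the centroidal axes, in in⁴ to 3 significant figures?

Break the section into simple shapes (no overlaps), measuring from the bottom-left corner of the bounding box.
Web: 0.25 × 8.4, A = 2.1 in², y = 4.2 in, Ī = 12.348 in⁴.
Top flange (beyond web): 1.95 × 0.5, A = 0.975 in², y = 8.15 in, Ī = 0.020313 in⁴.
Bottom flange (beyond web): 1.95 × 0.5, A = 0.975 in², y = 0.25 in, Ī = 0.020313 in⁴.
Centroid: ȳ = ΣA·y / ΣA = 4.2 in.
Transfer each piece to the centroidal x-axis using Ī + A·d² with d = y − 4.2:
  web: d = 0 in → contributes +12.348 in⁴
  top flange (beyond web): d = 3.95 in → contributes +15.233 in⁴
  bottom flange (beyond web): d = -3.95 in → contributes +15.233 in⁴
Total I = 42.814 in⁴.
For the y-axis: x̄ = 2.075 in.
Repeating about the centroidal y-axis gives I_y = 2.9883 in⁴.

I_x ≈ 42.8 in⁴, I_y ≈ 2.99 in⁴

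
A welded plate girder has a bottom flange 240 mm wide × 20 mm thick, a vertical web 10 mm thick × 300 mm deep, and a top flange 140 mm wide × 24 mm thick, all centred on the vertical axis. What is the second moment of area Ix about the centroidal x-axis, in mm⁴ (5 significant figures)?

Decompose the section into non-overlapping parts with the origin at the bottom-left of its bounding rectangle.
Bottom plate: 240 × 20, A = 4 800 mm², y = 10 mm, Ī = 160 000 mm⁴.
Web plate: 10 × 300, A = 3 000 mm², y = 170 mm, Ī = 22 500 000 mm⁴.
Top plate: 140 × 24, A = 3 360 mm², y = 332 mm, Ī = 161 280 mm⁴.
Centroid: ȳ = ΣA·y / ΣA = 149.957 mm.
Transfer each piece to the centroidal x-axis using Ī + A·d² with d = y − 149.957:
  bottom plate: d = -139.957 mm → contributes +94 182 202 mm⁴
  web plate: d = 20.04301 mm → contributes +23 705 167 mm⁴
  top plate: d = 182.043 mm → contributes +111 510 530 mm⁴
Total I = 229 397 899 mm⁴.

Ix ≈ 2.2940 × 10⁸ mm⁴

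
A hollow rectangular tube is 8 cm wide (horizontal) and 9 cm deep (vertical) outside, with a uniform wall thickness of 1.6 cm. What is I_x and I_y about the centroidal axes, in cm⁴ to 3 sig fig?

I_x ≈ 408 cm⁴, I_y ≈ 331 cm⁴

Decompose the section into non-overlapping parts with the origin at the bottom-left of its bounding rectangle.
Outer rectangle: 8 × 9, A = 72 cm², y = 4.5 cm, Ī = 486 cm⁴.
Inner void (subtracted): 4.8 × 5.8, A = 27.84 cm², y = 4.5 cm, Ī = 78.045 cm⁴.
By symmetry the centroid is at mid-height, ȳ = 4.5 cm.
All pieces are centred on the centroidal x-axis, so I = ΣĪ (holes subtracted) = 407.96 cm⁴.
Repeating about the centroidal y-axis gives I_y = 330.55 cm⁴.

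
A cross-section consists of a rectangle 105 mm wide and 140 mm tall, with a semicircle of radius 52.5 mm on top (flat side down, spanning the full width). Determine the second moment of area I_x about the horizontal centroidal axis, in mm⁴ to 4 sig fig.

I_x ≈ 5.333 × 10⁷ mm⁴

Split into non-overlapping primitives; take the origin at the lower-left of the bounding box.
Rectangular body: 105 × 140, A = 14 700 mm², y = 70 mm, Ī = 24 010 000 mm⁴.
Semicircular cap: semicircle r = 52.5, A = 4329.51 mm², y = 162.282 mm, Ī = 833 814 mm⁴.
Centroid: ȳ = ΣA·y / ΣA = 90.9955 mm.
Transfer each piece to the horizontal centroidal axis using Ī + A·d² with d = y − 90.9955:
  rectangular body: d = -20.9955 mm → contributes +30 489 930 mm⁴
  semicircular cap: d = 71.2862 mm → contributes +22 835 156 mm⁴
Total I = 53 325 086 mm⁴.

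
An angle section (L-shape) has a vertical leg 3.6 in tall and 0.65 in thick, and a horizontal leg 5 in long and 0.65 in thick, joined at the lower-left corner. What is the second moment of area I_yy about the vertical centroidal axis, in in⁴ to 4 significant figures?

Treat the section as a set of non-overlapping primitives; coordinates are from the bounding-box lower-left.
Vertical leg: 0.65 × 3.6, A = 2.34 in², x = 0.325 in, Ī = 0.0823875 in⁴.
Horizontal leg (remainder): 4.35 × 0.65, A = 2.8275 in², x = 2.825 in, Ī = 4.45861 in⁴.
Centroid: x̄ = ΣA·x / ΣA = 1.69292 in.
Transfer each piece to the vertical centroidal axis using Ī + A·d² with d = x − 1.69292:
  vertical leg: d = -1.36792 in → contributes +4.46104 in⁴
  horizontal leg (remainder): d = 1.13208 in → contributes +8.08232 in⁴
Total I = 12.5434 in⁴.

I_yy ≈ 12.54 in⁴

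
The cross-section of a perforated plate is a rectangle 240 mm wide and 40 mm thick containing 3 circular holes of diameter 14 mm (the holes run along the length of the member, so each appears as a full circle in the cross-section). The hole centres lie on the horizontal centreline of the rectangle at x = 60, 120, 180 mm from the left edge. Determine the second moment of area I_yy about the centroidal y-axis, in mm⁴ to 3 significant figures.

I_yy ≈ 4.50 × 10⁷ mm⁴

Split into non-overlapping primitives; take the origin at the lower-left of the bounding box.
Plate: 240 × 40, A = 9 600 mm², x = 120 mm, Ī = 46 080 000 mm⁴.
Hole 1 (subtracted): ⌀14, A = 153.94 mm², x = 60 mm, Ī = 1885.7 mm⁴.
Hole 2 (subtracted): ⌀14, A = 153.94 mm², x = 120 mm, Ī = 1885.7 mm⁴.
Hole 3 (subtracted): ⌀14, A = 153.94 mm², x = 180 mm, Ī = 1885.7 mm⁴.
By symmetry the centroid is at mid-width, x̄ = 120 mm.
Transfer each piece to the centroidal y-axis using Ī + A·d² with d = x − 120:
  plate: d = 0 mm → contributes +46 080 000 mm⁴
  hole 1: d = -60 mm → contributes −556 063 mm⁴
  hole 2: d = 0 mm → contributes −1885.7 mm⁴
  hole 3: d = 60 mm → contributes −556 063 mm⁴
Total I = 44 965 989 mm⁴.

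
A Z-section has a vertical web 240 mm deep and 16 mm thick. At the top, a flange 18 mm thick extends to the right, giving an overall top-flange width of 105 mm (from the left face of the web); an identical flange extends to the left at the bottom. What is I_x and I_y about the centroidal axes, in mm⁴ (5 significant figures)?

Treat the section as a set of non-overlapping primitives; coordinates are from the bounding-box lower-left.
Web: 16 × 240, A = 3 840 mm², y = 120 mm, Ī = 18 432 000 mm⁴.
Top flange (beyond web): 89 × 18, A = 1 602 mm², y = 231 mm, Ī = 43 254 mm⁴.
Bottom flange (beyond web): 89 × 18, A = 1 602 mm², y = 9 mm, Ī = 43 254 mm⁴.
Centroid: ȳ = ΣA·y / ΣA = 120 mm.
Transfer each piece to the centroidal x-axis using Ī + A·d² with d = y − 120:
  web: d = 0 mm → contributes +18 432 000 mm⁴
  top flange (beyond web): d = 111 mm → contributes +19 781 496 mm⁴
  bottom flange (beyond web): d = -111 mm → contributes +19 781 496 mm⁴
Total I = 57 994 992 mm⁴.
For the y-axis: x̄ = 97 mm.
Repeating about the centroidal y-axis gives I_y = 11 027 852 mm⁴.

I_x ≈ 5.7995 × 10⁷ mm⁴, I_y ≈ 1.1028 × 10⁷ mm⁴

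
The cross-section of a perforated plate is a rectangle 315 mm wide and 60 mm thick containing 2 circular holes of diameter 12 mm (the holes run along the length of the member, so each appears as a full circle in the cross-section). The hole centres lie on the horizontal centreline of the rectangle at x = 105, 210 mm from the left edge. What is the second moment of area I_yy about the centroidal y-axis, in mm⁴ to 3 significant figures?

I_yy ≈ 1.56 × 10⁸ mm⁴

Split into non-overlapping primitives; take the origin at the lower-left of the bounding box.
Plate: 315 × 60, A = 18 900 mm², x = 157.5 mm, Ī = 156 279 375 mm⁴.
Hole 1 (subtracted): ⌀12, A = 113.1 mm², x = 105 mm, Ī = 1017.9 mm⁴.
Hole 2 (subtracted): ⌀12, A = 113.1 mm², x = 210 mm, Ī = 1017.9 mm⁴.
By symmetry the centroid is at mid-width, x̄ = 157.5 mm.
Transfer each piece to the centroidal y-axis using Ī + A·d² with d = x − 157.5:
  plate: d = 0 mm → contributes +156 279 375 mm⁴
  hole 1: d = -52.5 mm → contributes −312 742 mm⁴
  hole 2: d = 52.5 mm → contributes −312 742 mm⁴
Total I = 155 653 890 mm⁴.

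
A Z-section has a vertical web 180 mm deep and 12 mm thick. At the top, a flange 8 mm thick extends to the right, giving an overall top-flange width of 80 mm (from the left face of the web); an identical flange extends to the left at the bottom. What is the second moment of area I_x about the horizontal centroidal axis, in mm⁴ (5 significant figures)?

Split into non-overlapping primitives; take the origin at the lower-left of the bounding box.
Web: 12 × 180, A = 2 160 mm², y = 90 mm, Ī = 5 832 000 mm⁴.
Top flange (beyond web): 68 × 8, A = 544 mm², y = 176 mm, Ī = 2901.333 mm⁴.
Bottom flange (beyond web): 68 × 8, A = 544 mm², y = 4 mm, Ī = 2901.333 mm⁴.
Centroid: ȳ = ΣA·y / ΣA = 90 mm.
Transfer each piece to the horizontal centroidal axis using Ī + A·d² with d = y − 90:
  web: d = 0 mm → contributes +5 832 000 mm⁴
  top flange (beyond web): d = 86 mm → contributes +4 026 325 mm⁴
  bottom flange (beyond web): d = -86 mm → contributes +4 026 325 mm⁴
Total I = 13 884 651 mm⁴.

I_x ≈ 1.3885 × 10⁷ mm⁴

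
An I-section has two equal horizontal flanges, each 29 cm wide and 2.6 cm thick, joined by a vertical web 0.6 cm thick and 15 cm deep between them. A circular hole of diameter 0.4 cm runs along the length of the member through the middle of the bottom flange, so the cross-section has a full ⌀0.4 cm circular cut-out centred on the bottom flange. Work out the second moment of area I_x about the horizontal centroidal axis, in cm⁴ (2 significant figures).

I_x ≈ 1.2 × 10⁴ cm⁴

Split into non-overlapping primitives; take the origin at the lower-left of the bounding box.
Bottom flange: 29 × 2.6, A = 75.4 cm², y = 1.3 cm, Ī = 42.48 cm⁴.
Web: 0.6 × 15, A = 9 cm², y = 10.1 cm, Ī = 168.8 cm⁴.
Top flange: 29 × 2.6, A = 75.4 cm², y = 18.9 cm, Ī = 42.48 cm⁴.
Hole (subtracted): ⌀0.4, A = 0.1257 cm², y = 1.3 cm, Ī = 0.001257 cm⁴.
Centroid: ȳ = ΣA·y / ΣA = 10.11 cm.
Transfer each piece to the horizontal centroidal axis using Ī + A·d² with d = y − 10.11:
  bottom flange: d = -8.807 cm → contributes +5 891 cm⁴
  web: d = -0.006926 cm → contributes +168.8 cm⁴
  top flange: d = 8.793 cm → contributes +5 872 cm⁴
  hole: d = -8.807 cm → contributes −9.748 cm⁴
Total I = 11 922 cm⁴.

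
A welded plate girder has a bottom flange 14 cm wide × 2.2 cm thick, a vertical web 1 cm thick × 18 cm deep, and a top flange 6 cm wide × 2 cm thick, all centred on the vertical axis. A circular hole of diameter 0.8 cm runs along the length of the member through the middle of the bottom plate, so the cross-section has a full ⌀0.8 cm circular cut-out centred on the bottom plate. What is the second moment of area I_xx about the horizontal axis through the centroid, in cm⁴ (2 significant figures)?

I_xx ≈ 4200 cm⁴

Break the section into simple shapes (no overlaps), measuring from the bottom-left corner of the bounding box.
Bottom plate: 14 × 2.2, A = 30.8 cm², y = 1.1 cm, Ī = 12.42 cm⁴.
Web plate: 1 × 18, A = 18 cm², y = 11.2 cm, Ī = 486 cm⁴.
Top plate: 6 × 2, A = 12 cm², y = 21.2 cm, Ī = 4 cm⁴.
Hole (subtracted): ⌀0.8, A = 0.5027 cm², y = 1.1 cm, Ī = 0.02011 cm⁴.
Centroid: ȳ = ΣA·y / ΣA = 8.115 cm.
Transfer each piece to the horizontal axis through the centroid using Ī + A·d² with d = y − 8.115:
  bottom plate: d = -7.015 cm → contributes +1 528 cm⁴
  web plate: d = 3.085 cm → contributes +657.3 cm⁴
  top plate: d = 13.08 cm → contributes +2 059 cm⁴
  hole: d = -7.015 cm → contributes −24.76 cm⁴
Total I = 4 219 cm⁴.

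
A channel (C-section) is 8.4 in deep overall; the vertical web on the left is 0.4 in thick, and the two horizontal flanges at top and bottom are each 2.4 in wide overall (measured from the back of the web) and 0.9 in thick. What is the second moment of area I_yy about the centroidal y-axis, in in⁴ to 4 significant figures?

Treat the section as a set of non-overlapping primitives; coordinates are from the bounding-box lower-left.
Web: 0.4 × 8.4, A = 3.36 in², x = 0.2 in, Ī = 0.0448 in⁴.
Top flange (beyond web): 2 × 0.9, A = 1.8 in², x = 1.4 in, Ī = 0.6 in⁴.
Bottom flange (beyond web): 2 × 0.9, A = 1.8 in², x = 1.4 in, Ī = 0.6 in⁴.
Centroid: x̄ = ΣA·x / ΣA = 0.82069 in.
Transfer each piece to the centroidal y-axis using Ī + A·d² with d = x − 0.82069:
  web: d = -0.62069 in → contributes +1.33926 in⁴
  top flange (beyond web): d = 0.57931 in → contributes +1.20408 in⁴
  bottom flange (beyond web): d = 0.57931 in → contributes +1.20408 in⁴
Total I = 3.74742 in⁴.

I_yy ≈ 3.747 in⁴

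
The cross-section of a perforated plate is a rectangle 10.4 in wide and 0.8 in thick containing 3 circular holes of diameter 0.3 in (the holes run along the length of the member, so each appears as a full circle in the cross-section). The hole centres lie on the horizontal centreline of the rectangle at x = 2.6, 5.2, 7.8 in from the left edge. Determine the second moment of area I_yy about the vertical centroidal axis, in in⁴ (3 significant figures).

Split into non-overlapping primitives; take the origin at the lower-left of the bounding box.
Plate: 10.4 × 0.8, A = 8.32 in², x = 5.2 in, Ī = 74.991 in⁴.
Hole 1 (subtracted): ⌀0.3, A = 0.070686 in², x = 2.6 in, Ī = 0.00039761 in⁴.
Hole 2 (subtracted): ⌀0.3, A = 0.070686 in², x = 5.2 in, Ī = 0.00039761 in⁴.
Hole 3 (subtracted): ⌀0.3, A = 0.070686 in², x = 7.8 in, Ī = 0.00039761 in⁴.
By symmetry the centroid is at mid-width, x̄ = 5.2 in.
Transfer each piece to the vertical centroidal axis using Ī + A·d² with d = x − 5.2:
  plate: d = 0 in → contributes +74.991 in⁴
  hole 1: d = -2.6 in → contributes −0.47823 in⁴
  hole 2: d = 0 in → contributes −0.00039761 in⁴
  hole 3: d = 2.6 in → contributes −0.47823 in⁴
Total I = 74.034 in⁴.

I_yy ≈ 74.0 in⁴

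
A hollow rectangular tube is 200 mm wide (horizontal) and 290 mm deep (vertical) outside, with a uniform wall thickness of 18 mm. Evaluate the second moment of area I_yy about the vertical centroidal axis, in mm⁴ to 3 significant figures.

Decompose the section into non-overlapping parts with the origin at the bottom-left of its bounding rectangle.
Outer rectangle: 200 × 290, A = 58 000 mm², x = 100 mm, Ī = 193 333 333 mm⁴.
Inner void (subtracted): 164 × 254, A = 41 656 mm², x = 100 mm, Ī = 93 364 981 mm⁴.
By symmetry the centroid is at mid-width, x̄ = 100 mm.
All pieces are centred on the vertical centroidal axis, so I = ΣĪ (holes subtracted) = 99 968 352 mm⁴.

I_yy ≈ 1.00 × 10⁸ mm⁴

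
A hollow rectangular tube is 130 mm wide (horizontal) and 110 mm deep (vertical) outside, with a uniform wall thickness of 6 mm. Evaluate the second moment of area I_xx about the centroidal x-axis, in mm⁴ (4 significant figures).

I_xx ≈ 5.164 × 10⁶ mm⁴

Treat the section as a set of non-overlapping primitives; coordinates are from the bounding-box lower-left.
Outer rectangle: 130 × 110, A = 14 300 mm², y = 55 mm, Ī = 14 419 167 mm⁴.
Inner void (subtracted): 118 × 98, A = 11 564 mm², y = 55 mm, Ī = 9 255 055 mm⁴.
By symmetry the centroid is at mid-height, ȳ = 55 mm.
All pieces are centred on the centroidal x-axis, so I = ΣĪ (holes subtracted) = 5 164 112 mm⁴.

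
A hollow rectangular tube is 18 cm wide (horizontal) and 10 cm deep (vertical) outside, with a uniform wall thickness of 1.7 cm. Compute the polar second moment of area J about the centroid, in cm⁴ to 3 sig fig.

J ≈ 4300 cm⁴

Break the section into simple shapes (no overlaps), measuring from the bottom-left corner of the bounding box.
Outer rectangle: 18 × 10, A = 180 cm², y = 5 cm, Ī = 1 500 cm⁴.
Inner void (subtracted): 14.6 × 6.6, A = 96.36 cm², y = 5 cm, Ī = 349.79 cm⁴.
By symmetry the centroid is at mid-height, ȳ = 5 cm.
All pieces are centred on the centroidal x-axis, so I = ΣĪ (holes subtracted) = 1150.2 cm⁴.
Repeating about the centroidal y-axis gives I_y = 3148.3 cm⁴.
Polar second moment: J = I_x + I_y = 4298.5 cm⁴.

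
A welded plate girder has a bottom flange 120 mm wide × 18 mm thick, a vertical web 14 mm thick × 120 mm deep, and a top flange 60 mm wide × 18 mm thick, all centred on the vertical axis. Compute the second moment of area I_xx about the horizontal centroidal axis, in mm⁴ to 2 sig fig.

Split into non-overlapping primitives; take the origin at the lower-left of the bounding box.
Bottom plate: 120 × 18, A = 2 160 mm², y = 9 mm, Ī = 58 320 mm⁴.
Web plate: 14 × 120, A = 1 680 mm², y = 78 mm, Ī = 2 016 000 mm⁴.
Top plate: 60 × 18, A = 1 080 mm², y = 147 mm, Ī = 29 160 mm⁴.
Centroid: ȳ = ΣA·y / ΣA = 62.85 mm.
Transfer each piece to the horizontal centroidal axis using Ī + A·d² with d = y − 62.85:
  bottom plate: d = -53.85 mm → contributes +6 322 788 mm⁴
  web plate: d = 15.15 mm → contributes +2 401 412 mm⁴
  top plate: d = 84.15 mm → contributes +7 676 215 mm⁴
Total I = 16 400 415 mm⁴.

I_xx ≈ 1.6 × 10⁷ mm⁴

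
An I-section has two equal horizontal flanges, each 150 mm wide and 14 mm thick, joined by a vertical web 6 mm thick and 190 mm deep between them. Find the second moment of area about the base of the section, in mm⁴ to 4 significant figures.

Break the section into simple shapes (no overlaps), measuring from the bottom-left corner of the bounding box.
Bottom flange: 150 × 14, A = 2 100 mm², y = 7 mm, Ī = 34 300 mm⁴.
Web: 6 × 190, A = 1 140 mm², y = 109 mm, Ī = 3 429 500 mm⁴.
Top flange: 150 × 14, A = 2 100 mm², y = 211 mm, Ī = 34 300 mm⁴.
Transfer each piece to the base of the section using Ī + A·d² with d = y − 0:
  bottom flange: d = 7 mm → contributes +137 200 mm⁴
  web: d = 109 mm → contributes +16 973 840 mm⁴
  top flange: d = 211 mm → contributes +93 528 400 mm⁴
Total I = 110 639 440 mm⁴.

I_base ≈ 1.106 × 10⁸ mm⁴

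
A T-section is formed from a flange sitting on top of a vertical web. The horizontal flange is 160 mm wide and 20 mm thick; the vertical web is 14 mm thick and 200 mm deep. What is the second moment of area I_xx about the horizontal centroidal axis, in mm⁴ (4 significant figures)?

Split into non-overlapping primitives; take the origin at the lower-left of the bounding box.
Flange: 160 × 20, A = 3 200 mm², y = 210 mm, Ī = 106 667 mm⁴.
Web: 14 × 200, A = 2 800 mm², y = 100 mm, Ī = 9 333 333 mm⁴.
Centroid: ȳ = ΣA·y / ΣA = 158.667 mm.
Transfer each piece to the horizontal centroidal axis using Ī + A·d² with d = y − 158.667:
  flange: d = 51.3333 mm → contributes +8 539 022 mm⁴
  web: d = -58.6667 mm → contributes +18 970 311 mm⁴
Total I = 27 509 333 mm⁴.

I_xx ≈ 2.751 × 10⁷ mm⁴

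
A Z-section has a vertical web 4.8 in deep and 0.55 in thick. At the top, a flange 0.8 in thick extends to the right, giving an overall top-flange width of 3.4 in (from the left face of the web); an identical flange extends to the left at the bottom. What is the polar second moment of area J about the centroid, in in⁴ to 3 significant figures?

Split into non-overlapping primitives; take the origin at the lower-left of the bounding box.
Web: 0.55 × 4.8, A = 2.64 in², y = 2.4 in, Ī = 5.0688 in⁴.
Top flange (beyond web): 2.85 × 0.8, A = 2.28 in², y = 4.4 in, Ī = 0.1216 in⁴.
Bottom flange (beyond web): 2.85 × 0.8, A = 2.28 in², y = 0.4 in, Ī = 0.1216 in⁴.
Centroid: ȳ = ΣA·y / ΣA = 2.4 in.
Transfer each piece to the centroidal x-axis using Ī + A·d² with d = y − 2.4:
  web: d = 0 in → contributes +5.0688 in⁴
  top flange (beyond web): d = 2 in → contributes +9.2416 in⁴
  bottom flange (beyond web): d = -2 in → contributes +9.2416 in⁴
Total I = 23.552 in⁴.
For the y-axis: x̄ = 3.125 in.
Repeating about the centroidal y-axis gives I_y = 16.332 in⁴.
Polar second moment: J = I_x + I_y = 39.884 in⁴.

J ≈ 39.9 in⁴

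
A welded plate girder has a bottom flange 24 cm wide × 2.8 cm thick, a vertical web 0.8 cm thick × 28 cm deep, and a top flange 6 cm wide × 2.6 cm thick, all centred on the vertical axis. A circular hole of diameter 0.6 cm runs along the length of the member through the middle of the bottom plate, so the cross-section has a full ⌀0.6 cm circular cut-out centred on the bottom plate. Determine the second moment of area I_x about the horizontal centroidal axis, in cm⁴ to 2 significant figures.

I_x ≈ 1.5 × 10⁴ cm⁴

Treat the section as a set of non-overlapping primitives; coordinates are from the bounding-box lower-left.
Bottom plate: 24 × 2.8, A = 67.2 cm², y = 1.4 cm, Ī = 43.9 cm⁴.
Web plate: 0.8 × 28, A = 22.4 cm², y = 16.8 cm, Ī = 1 463 cm⁴.
Top plate: 6 × 2.6, A = 15.6 cm², y = 32.1 cm, Ī = 8.788 cm⁴.
Hole (subtracted): ⌀0.6, A = 0.2827 cm², y = 1.4 cm, Ī = 0.006362 cm⁴.
Centroid: ȳ = ΣA·y / ΣA = 9.253 cm.
Transfer each piece to the horizontal centroidal axis using Ī + A·d² with d = y − 9.253:
  bottom plate: d = -7.853 cm → contributes +4 188 cm⁴
  web plate: d = 7.547 cm → contributes +2 739 cm⁴
  top plate: d = 22.85 cm → contributes +8 152 cm⁴
  hole: d = -7.853 cm → contributes −17.44 cm⁴
Total I = 15 062 cm⁴.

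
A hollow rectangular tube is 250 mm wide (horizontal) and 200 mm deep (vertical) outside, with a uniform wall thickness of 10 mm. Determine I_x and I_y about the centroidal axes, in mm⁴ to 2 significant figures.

Decompose the section into non-overlapping parts with the origin at the bottom-left of its bounding rectangle.
Outer rectangle: 250 × 200, A = 50 000 mm², y = 100 mm, Ī = 166 666 667 mm⁴.
Inner void (subtracted): 230 × 180, A = 41 400 mm², y = 100 mm, Ī = 111 780 000 mm⁴.
By symmetry the centroid is at mid-height, ȳ = 100 mm.
All pieces are centred on the centroidal x-axis, so I = ΣĪ (holes subtracted) = 54 886 667 mm⁴.
Repeating about the centroidal y-axis gives I_y = 77 911 667 mm⁴.

I_x ≈ 5.5 × 10⁷ mm⁴, I_y ≈ 7.8 × 10⁷ mm⁴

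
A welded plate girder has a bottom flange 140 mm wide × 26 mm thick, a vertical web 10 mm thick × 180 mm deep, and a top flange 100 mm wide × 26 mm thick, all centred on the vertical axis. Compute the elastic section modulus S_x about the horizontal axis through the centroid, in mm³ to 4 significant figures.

Decompose the section into non-overlapping parts with the origin at the bottom-left of its bounding rectangle.
Bottom plate: 140 × 26, A = 3 640 mm², y = 13 mm, Ī = 205 053 mm⁴.
Web plate: 10 × 180, A = 1 800 mm², y = 116 mm, Ī = 4 860 000 mm⁴.
Top plate: 100 × 26, A = 2 600 mm², y = 219 mm, Ī = 146 467 mm⁴.
Centroid: ȳ = ΣA·y / ΣA = 102.677 mm.
Transfer each piece to the horizontal axis through the centroid using Ī + A·d² with d = y − 102.677:
  bottom plate: d = -89.6766 mm → contributes +29 477 553 mm⁴
  web plate: d = 13.3234 mm → contributes +5 179 523 mm⁴
  top plate: d = 116.323 mm → contributes +35 327 403 mm⁴
Total I = 69 984 479 mm⁴.
Extreme fibre distance c = 129.323 mm; S = I/c = 541 159 mm³.

S_x ≈ 5.412 × 10⁵ mm³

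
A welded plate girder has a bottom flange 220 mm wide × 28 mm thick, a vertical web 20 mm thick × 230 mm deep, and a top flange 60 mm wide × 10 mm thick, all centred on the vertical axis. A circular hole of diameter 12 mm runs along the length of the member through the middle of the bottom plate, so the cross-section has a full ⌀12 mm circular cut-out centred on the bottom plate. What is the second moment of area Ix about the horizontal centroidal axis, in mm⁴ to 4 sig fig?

Split into non-overlapping primitives; take the origin at the lower-left of the bounding box.
Bottom plate: 220 × 28, A = 6 160 mm², y = 14 mm, Ī = 402 453 mm⁴.
Web plate: 20 × 230, A = 4 600 mm², y = 143 mm, Ī = 20 278 333 mm⁴.
Top plate: 60 × 10, A = 600 mm², y = 263 mm, Ī = 5 000 mm⁴.
Hole (subtracted): ⌀12, A = 113.097 mm², y = 14 mm, Ī = 1017.88 mm⁴.
Centroid: ȳ = ΣA·y / ΣA = 80.0449 mm.
Transfer each piece to the horizontal centroidal axis using Ī + A·d² with d = y − 80.0449:
  bottom plate: d = -66.0449 mm → contributes +27 271 894 mm⁴
  web plate: d = 62.9551 mm → contributes +38 509 747 mm⁴
  top plate: d = 182.955 mm → contributes +20 088 552 mm⁴
  hole: d = -66.0449 mm → contributes −494 340 mm⁴
Total I = 85 375 854 mm⁴.

Ix ≈ 8.538 × 10⁷ mm⁴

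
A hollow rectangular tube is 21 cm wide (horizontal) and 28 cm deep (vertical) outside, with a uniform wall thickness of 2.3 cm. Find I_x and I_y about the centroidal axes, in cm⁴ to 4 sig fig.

I_x ≈ 2.091 × 10⁴ cm⁴, I_y ≈ 1.301 × 10⁴ cm⁴

Split into non-overlapping primitives; take the origin at the lower-left of the bounding box.
Outer rectangle: 21 × 28, A = 588 cm², y = 14 cm, Ī = 38 416 cm⁴.
Inner void (subtracted): 16.4 × 23.4, A = 383.76 cm², y = 14 cm, Ī = 17 511 cm⁴.
By symmetry the centroid is at mid-height, ȳ = 14 cm.
All pieces are centred on the centroidal x-axis, so I = ΣĪ (holes subtracted) = 20 905 cm⁴.
Repeating about the centroidal y-axis gives I_y = 13007.7 cm⁴.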